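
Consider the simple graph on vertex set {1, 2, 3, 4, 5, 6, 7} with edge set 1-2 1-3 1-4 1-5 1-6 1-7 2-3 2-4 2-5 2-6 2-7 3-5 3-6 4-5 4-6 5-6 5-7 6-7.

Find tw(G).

A width-4 tree decomposition is:
Bags: B1 = {1, 2, 5, 6, 7}  B2 = {1, 2, 3, 5, 6}  B3 = {1, 2, 4, 5, 6}
Tree: B1–B2, B1–B3
Each bag holds 5 vertices, so the decomposition has width 4, which upper-bounds the treewidth. For the lower bound, the 5 vertices {1, 2, 3, 5, 6} are pairwise adjacent, and any tree decomposition puts a clique entirely inside one bag — forcing width ≥ 4. The upper and lower bounds meet at 4, so that is the treewidth.

4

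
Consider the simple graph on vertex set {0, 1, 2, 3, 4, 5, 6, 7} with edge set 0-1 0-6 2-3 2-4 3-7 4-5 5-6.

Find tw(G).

A width-1 tree decomposition is:
Bags: B1 = {0, 1}  B2 = {0, 6}  B3 = {5, 6}  B4 = {4, 5}  B5 = {2, 4}  B6 = {2, 3}  B7 = {3, 7}
Tree: B1–B2, B2–B3, B3–B4, B4–B5, B5–B6, B6–B7
Every bag has size at most 2, so the width is 2 − 1 = 1 and tw(G) ≤ 1. Since G has at least one edge (e.g. 1–0), it is not an edgeless graph, so tw(G) ≥ 1. Hence tw(G) = 1 exactly.

1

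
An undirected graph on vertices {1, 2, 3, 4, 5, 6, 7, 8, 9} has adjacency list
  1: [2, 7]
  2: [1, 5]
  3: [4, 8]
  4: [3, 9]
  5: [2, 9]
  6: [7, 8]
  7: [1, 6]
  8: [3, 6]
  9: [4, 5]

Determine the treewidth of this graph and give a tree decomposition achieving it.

Treewidth 2.
One such decomposition:
Bags: B1 = {4, 5, 9}  B2 = {2, 4, 5}  B3 = {1, 2, 4}  B4 = {1, 4, 7}  B5 = {4, 6, 7}  B6 = {4, 6, 8}  B7 = {3, 4, 8}
Tree: B1–B2, B2–B3, B3–B4, B4–B5, B5–B6, B6–B7

Each bag holds 3 vertices, so the decomposition has width 2, which upper-bounds the treewidth. Since 4–9–5–2–1–7–6–8–3–4 is a cycle in G, G is not acyclic. Forests are exactly the graphs of treewidth ≤ 1, so tw(G) ≥ 2. Hence tw(G) = 2 exactly.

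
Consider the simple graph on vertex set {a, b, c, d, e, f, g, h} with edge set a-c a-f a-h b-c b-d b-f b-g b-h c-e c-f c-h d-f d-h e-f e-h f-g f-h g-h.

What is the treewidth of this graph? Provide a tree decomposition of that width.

Treewidth 3.
Bags: B1 = {b, d, f, h}  B2 = {b, c, f, h}  B3 = {c, e, f, h}  B4 = {a, c, f, h}  B5 = {b, f, g, h}
Tree: B1–B2, B2–B3, B3–B4, B2–B5

The largest bag has 4 vertices, giving width 3; this decomposition certifies tw(G) ≤ 3. Conversely, {c, e, f, h} is a clique of size 4, and the vertices of any clique must share a bag in every tree decomposition; so some bag has ≥ 4 vertices and tw(G) ≥ 3. The upper and lower bounds meet at 3, so that is the treewidth.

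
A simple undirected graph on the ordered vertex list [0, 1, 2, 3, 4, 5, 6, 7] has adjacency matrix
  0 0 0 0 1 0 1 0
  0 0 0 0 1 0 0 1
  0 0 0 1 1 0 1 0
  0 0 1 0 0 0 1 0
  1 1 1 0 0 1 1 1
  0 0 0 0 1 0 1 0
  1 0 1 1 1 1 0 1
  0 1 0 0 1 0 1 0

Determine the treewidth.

2

A width-2 tree decomposition is:
Bags: B1 = {2, 3, 6}  B2 = {2, 4, 6}  B3 = {4, 5, 6}  B4 = {0, 4, 6}  B5 = {4, 6, 7}  B6 = {1, 4, 7}
Tree: B1–B2, B2–B3, B2–B4, B2–B5, B5–B6
The largest bag has 3 vertices, giving width 2; this decomposition certifies tw(G) ≤ 2. Conversely, {2, 3, 6} is a clique of size 3, and the vertices of any clique must share a bag in every tree decomposition; so some bag has ≥ 3 vertices and tw(G) ≥ 2. The upper and lower bounds meet at 2, so that is the treewidth.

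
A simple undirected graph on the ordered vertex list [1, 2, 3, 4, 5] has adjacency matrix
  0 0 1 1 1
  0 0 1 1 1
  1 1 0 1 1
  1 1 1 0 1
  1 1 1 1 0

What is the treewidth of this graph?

A width-3 tree decomposition is:
Bags: B1 = {1, 3, 4, 5}  B2 = {2, 3, 4, 5}
Tree: B1–B2
Each bag holds 4 vertices, so the decomposition has width 3, which upper-bounds the treewidth. Conversely, {1, 3, 4, 5} is a clique of size 4, and the vertices of any clique must share a bag in every tree decomposition; so some bag has ≥ 4 vertices and tw(G) ≥ 3. The upper and lower bounds meet at 3, so that is the treewidth.

3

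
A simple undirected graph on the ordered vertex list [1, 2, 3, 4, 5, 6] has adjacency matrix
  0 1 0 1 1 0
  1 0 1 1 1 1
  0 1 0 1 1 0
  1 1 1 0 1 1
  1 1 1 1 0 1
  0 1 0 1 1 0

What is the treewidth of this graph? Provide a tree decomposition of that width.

Treewidth 3.
Bags: B1 = {2, 3, 4, 5}  B2 = {2, 4, 5, 6}  B3 = {1, 2, 4, 5}
Tree: B1–B2, B2–B3

Every bag has size at most 4, so the width is 4 − 1 = 3 and tw(G) ≤ 3. Conversely, {1, 2, 4, 5} is a clique of size 4, and the vertices of any clique must share a bag in every tree decomposition; so some bag has ≥ 4 vertices and tw(G) ≥ 3. Therefore the treewidth is 3.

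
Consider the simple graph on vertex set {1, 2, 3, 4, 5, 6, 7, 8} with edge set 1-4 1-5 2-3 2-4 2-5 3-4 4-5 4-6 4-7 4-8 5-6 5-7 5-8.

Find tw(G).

A width-2 tree decomposition is:
Bags: B1 = {2, 4, 5}  B2 = {2, 3, 4}  B3 = {4, 5, 6}  B4 = {4, 5, 7}  B5 = {4, 5, 8}  B6 = {1, 4, 5}
Tree: B1–B2, B1–B3, B1–B4, B4–B5, B3–B6
Every bag has size at most 3, so the width is 3 − 1 = 2 and tw(G) ≤ 2. Conversely, {2, 3, 4} is a clique of size 3, and the vertices of any clique must share a bag in every tree decomposition; so some bag has ≥ 3 vertices and tw(G) ≥ 2. Therefore the treewidth is 2.

2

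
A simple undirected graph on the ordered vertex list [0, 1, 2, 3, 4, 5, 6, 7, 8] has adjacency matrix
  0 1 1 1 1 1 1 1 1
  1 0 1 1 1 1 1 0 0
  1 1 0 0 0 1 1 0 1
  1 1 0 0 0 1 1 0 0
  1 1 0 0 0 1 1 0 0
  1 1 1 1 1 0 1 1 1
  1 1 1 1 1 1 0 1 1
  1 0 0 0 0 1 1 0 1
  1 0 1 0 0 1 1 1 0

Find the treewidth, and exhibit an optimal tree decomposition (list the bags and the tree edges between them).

Treewidth 4.
One optimal decomposition is:
Bags: B1 = {0, 1, 2, 5, 6}  B2 = {0, 1, 4, 5, 6}  B3 = {0, 1, 3, 5, 6}  B4 = {0, 2, 5, 6, 8}  B5 = {0, 5, 6, 7, 8}
Tree: B1–B2, B1–B3, B1–B4, B4–B5

Each bag holds 5 vertices, so the decomposition has width 4, which upper-bounds the treewidth. Conversely, {0, 2, 5, 6, 8} is a clique of size 5, and the vertices of any clique must share a bag in every tree decomposition; so some bag has ≥ 5 vertices and tw(G) ≥ 4. Combining the bounds, tw(G) = 4.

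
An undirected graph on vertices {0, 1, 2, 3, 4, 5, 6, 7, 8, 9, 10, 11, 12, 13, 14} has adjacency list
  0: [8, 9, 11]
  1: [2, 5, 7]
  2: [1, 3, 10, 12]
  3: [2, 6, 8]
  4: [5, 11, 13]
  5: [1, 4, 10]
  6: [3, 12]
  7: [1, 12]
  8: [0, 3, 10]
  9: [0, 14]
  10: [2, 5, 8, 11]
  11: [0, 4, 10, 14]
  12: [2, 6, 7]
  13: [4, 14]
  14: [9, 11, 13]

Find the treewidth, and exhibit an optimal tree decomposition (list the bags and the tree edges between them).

Treewidth 3.
One such decomposition:
Bags: B1 = {3, 6, 7, 12}  B2 = {2, 3, 7, 12}  B3 = {1, 2, 3, 7}  B4 = {1, 2, 3, 8}  B5 = {1, 2, 8, 10}  B6 = {1, 5, 8, 10}  B7 = {0, 5, 8, 10}  B8 = {0, 5, 10, 11}  B9 = {0, 4, 5, 11}  B10 = {0, 4, 9, 11}  B11 = {4, 9, 11, 14}  B12 = {4, 9, 13, 14}
Tree: B1–B2, B2–B3, B3–B4, B4–B5, B5–B6, B6–B7, B7–B8, B8–B9, B9–B10, B10–B11, B11–B12

Every bag has size at most 4, so the width is 4 − 1 = 3 and tw(G) ≤ 3. For the lower bound: the 4 vertex sets {6,7,12}, {3}, {2}, {1,5,8,10} are disjoint, each induces a connected subgraph, and every pair is joined by at least one edge of G. Contracting each set to a single vertex therefore yields K_{4} as a minor, and since treewidth is minor-monotone, tw(G) ≥ tw(K_{4}) = 3. Therefore the treewidth is 3.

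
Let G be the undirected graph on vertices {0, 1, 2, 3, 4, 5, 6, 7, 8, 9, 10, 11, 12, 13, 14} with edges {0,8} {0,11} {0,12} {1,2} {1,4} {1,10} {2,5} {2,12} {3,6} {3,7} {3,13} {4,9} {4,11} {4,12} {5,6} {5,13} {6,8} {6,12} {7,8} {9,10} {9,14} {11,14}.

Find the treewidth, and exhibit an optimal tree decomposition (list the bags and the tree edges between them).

The largest bag has 4 vertices, giving width 3; this decomposition certifies tw(G) ≤ 3. For the lower bound: the 4 vertex sets {9,10,14}, {1}, {4}, {0,2,11,12} are disjoint, each induces a connected subgraph, and every pair is joined by at least one edge of G. Contracting each set to a single vertex therefore yields K_{4} as a minor, and since treewidth is minor-monotone, tw(G) ≥ tw(K_{4}) = 3. Therefore the treewidth is 3.

Treewidth 3.
One optimal decomposition is:
Bags: B1 = {1, 9, 10, 14}  B2 = {1, 4, 9, 14}  B3 = {1, 4, 11, 14}  B4 = {1, 2, 4, 11}  B5 = {2, 4, 11, 12}  B6 = {0, 2, 11, 12}  B7 = {0, 2, 5, 12}  B8 = {0, 5, 6, 12}  B9 = {0, 5, 6, 8}  B10 = {5, 6, 8, 13}  B11 = {3, 6, 8, 13}  B12 = {3, 7, 8, 13}
Tree: B1–B2, B2–B3, B3–B4, B4–B5, B5–B6, B6–B7, B7–B8, B8–B9, B9–B10, B10–B11, B11–B12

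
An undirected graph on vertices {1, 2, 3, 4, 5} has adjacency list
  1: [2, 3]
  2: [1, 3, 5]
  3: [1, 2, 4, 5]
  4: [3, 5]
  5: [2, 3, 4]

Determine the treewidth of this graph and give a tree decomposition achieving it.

Treewidth 2.
One such decomposition:
Bags: B1 = {3, 4, 5}  B2 = {2, 3, 5}  B3 = {1, 2, 3}
Tree: B1–B2, B2–B3

Each bag holds 3 vertices, so the decomposition has width 2, which upper-bounds the treewidth. For the lower bound, the 3 vertices {1, 2, 3} are pairwise adjacent, and any tree decomposition puts a clique entirely inside one bag — forcing width ≥ 2. Therefore the treewidth is 2.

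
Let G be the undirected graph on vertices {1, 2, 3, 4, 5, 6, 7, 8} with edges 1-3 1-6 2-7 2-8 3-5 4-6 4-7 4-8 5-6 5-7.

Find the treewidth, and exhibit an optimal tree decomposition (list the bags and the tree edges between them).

Every bag has size at most 3, so the width is 3 − 1 = 2 and tw(G) ≤ 2. For the lower bound, G contains the cycle 3–1–6–5–3, so G is not a forest; only forests have treewidth ≤ 1, hence tw(G) ≥ 2. The upper and lower bounds meet at 2, so that is the treewidth.

Treewidth 2.
One optimal decomposition is:
Bags: B1 = {1, 3, 5}  B2 = {1, 5, 6}  B3 = {5, 6, 7}  B4 = {4, 6, 7}  B5 = {2, 4, 7}  B6 = {2, 4, 8}
Tree: B1–B2, B2–B3, B3–B4, B4–B5, B5–B6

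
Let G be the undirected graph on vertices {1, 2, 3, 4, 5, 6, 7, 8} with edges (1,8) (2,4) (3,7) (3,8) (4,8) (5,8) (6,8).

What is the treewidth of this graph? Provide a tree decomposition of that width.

The largest bag has 2 vertices, giving width 1; this decomposition certifies tw(G) ≤ 1. Any graph with an edge has treewidth ≥ 1, and G has the edge 3–8. Hence tw(G) = 1 exactly.

Treewidth 1.
One optimal decomposition is:
Bags: B1 = {3, 8}  B2 = {4, 8}  B3 = {5, 8}  B4 = {6, 8}  B5 = {3, 7}  B6 = {1, 8}  B7 = {2, 4}
Tree: B1–B2, B1–B3, B1–B4, B1–B5, B3–B6, B2–B7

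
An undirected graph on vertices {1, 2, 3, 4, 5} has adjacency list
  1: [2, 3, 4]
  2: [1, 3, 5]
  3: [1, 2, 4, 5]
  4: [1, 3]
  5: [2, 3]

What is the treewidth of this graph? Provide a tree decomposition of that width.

Treewidth 2.
Bags: B1 = {1, 2, 3}  B2 = {1, 3, 4}  B3 = {2, 3, 5}
Tree: B1–B2, B1–B3

Every bag has size at most 3, so the width is 3 − 1 = 2 and tw(G) ≤ 2. Conversely, {1, 2, 3} is a clique of size 3, and the vertices of any clique must share a bag in every tree decomposition; so some bag has ≥ 3 vertices and tw(G) ≥ 2. Combining the bounds, tw(G) = 2.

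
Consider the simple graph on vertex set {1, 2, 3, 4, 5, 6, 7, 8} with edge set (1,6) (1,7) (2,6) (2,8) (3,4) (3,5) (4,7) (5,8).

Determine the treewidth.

2

A width-2 tree decomposition is:
Bags: B1 = {1, 2, 6}  B2 = {1, 2, 8}  B3 = {1, 5, 8}  B4 = {1, 3, 5}  B5 = {1, 3, 4}  B6 = {1, 4, 7}
Tree: B1–B2, B2–B3, B3–B4, B4–B5, B5–B6
The largest bag has 3 vertices, giving width 2; this decomposition certifies tw(G) ≤ 2. The edges 1–6–2–8–5–3–4–7–1 form a cycle, so G is not a tree and its treewidth is at least 2. Combining the bounds, tw(G) = 2.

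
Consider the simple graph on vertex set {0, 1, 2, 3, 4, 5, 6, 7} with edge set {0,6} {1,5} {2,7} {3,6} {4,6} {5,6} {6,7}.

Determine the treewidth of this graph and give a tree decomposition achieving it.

The largest bag has 2 vertices, giving width 1; this decomposition certifies tw(G) ≤ 1. Any graph with an edge has treewidth ≥ 1, and G has the edge 5–6. Hence tw(G) = 1 exactly.

Treewidth 1.
Bags: B1 = {5, 6}  B2 = {0, 6}  B3 = {6, 7}  B4 = {4, 6}  B5 = {2, 7}  B6 = {1, 5}  B7 = {3, 6}
Tree: B1–B2, B2–B3, B1–B4, B3–B5, B1–B6, B1–B7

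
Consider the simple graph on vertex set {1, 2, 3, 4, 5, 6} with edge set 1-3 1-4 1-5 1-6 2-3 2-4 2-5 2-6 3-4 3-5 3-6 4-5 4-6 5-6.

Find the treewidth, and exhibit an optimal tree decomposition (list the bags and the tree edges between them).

Each bag holds 5 vertices, so the decomposition has width 4, which upper-bounds the treewidth. Conversely, {1, 3, 4, 5, 6} is a clique of size 5, and the vertices of any clique must share a bag in every tree decomposition; so some bag has ≥ 5 vertices and tw(G) ≥ 4. The upper and lower bounds meet at 4, so that is the treewidth.

Treewidth 4.
One such decomposition:
Bags: B1 = {2, 3, 4, 5, 6}  B2 = {1, 3, 4, 5, 6}
Tree: B1–B2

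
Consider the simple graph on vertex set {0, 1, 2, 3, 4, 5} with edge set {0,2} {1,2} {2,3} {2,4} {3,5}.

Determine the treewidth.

A width-1 tree decomposition is:
Bags: B1 = {2, 3}  B2 = {3, 5}  B3 = {1, 2}  B4 = {2, 4}  B5 = {0, 2}
Tree: B1–B2, B1–B3, B1–B4, B3–B5
The largest bag has 2 vertices, giving width 1; this decomposition certifies tw(G) ≤ 1. Any graph with an edge has treewidth ≥ 1, and G has the edge 2–3. Combining the bounds, tw(G) = 1.

1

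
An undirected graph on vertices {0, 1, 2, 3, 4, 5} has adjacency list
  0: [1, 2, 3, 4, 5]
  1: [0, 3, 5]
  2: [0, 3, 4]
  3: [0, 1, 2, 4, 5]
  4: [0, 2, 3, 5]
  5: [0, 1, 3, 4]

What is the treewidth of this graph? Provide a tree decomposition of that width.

The largest bag has 4 vertices, giving width 3; this decomposition certifies tw(G) ≤ 3. Conversely, {0, 1, 3, 5} is a clique of size 4, and the vertices of any clique must share a bag in every tree decomposition; so some bag has ≥ 4 vertices and tw(G) ≥ 3. Combining the bounds, tw(G) = 3.

Treewidth 3.
One optimal decomposition is:
Bags: B1 = {0, 3, 4, 5}  B2 = {0, 1, 3, 5}  B3 = {0, 2, 3, 4}
Tree: B1–B2, B1–B3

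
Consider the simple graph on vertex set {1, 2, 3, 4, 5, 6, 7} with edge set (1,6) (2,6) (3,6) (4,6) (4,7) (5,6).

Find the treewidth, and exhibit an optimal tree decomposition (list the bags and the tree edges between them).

Every bag has size at most 2, so the width is 2 − 1 = 1 and tw(G) ≤ 1. Any graph with an edge has treewidth ≥ 1, and G has the edge 6–1. Combining the bounds, tw(G) = 1.

Treewidth 1.
One such decomposition:
Bags: B1 = {1, 6}  B2 = {4, 6}  B3 = {5, 6}  B4 = {3, 6}  B5 = {2, 6}  B6 = {4, 7}
Tree: B1–B2, B1–B3, B1–B4, B3–B5, B2–B6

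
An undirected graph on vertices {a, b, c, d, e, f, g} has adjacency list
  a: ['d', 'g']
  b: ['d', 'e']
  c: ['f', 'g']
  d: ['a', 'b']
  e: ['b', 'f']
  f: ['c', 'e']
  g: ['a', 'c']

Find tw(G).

A width-2 tree decomposition is:
Bags: B1 = {a, d, g}  B2 = {b, d, g}  B3 = {b, e, g}  B4 = {e, f, g}  B5 = {c, f, g}
Tree: B1–B2, B2–B3, B3–B4, B4–B5
The largest bag has 3 vertices, giving width 2; this decomposition certifies tw(G) ≤ 2. The edges g–a–d–b–e–f–c–g form a cycle, so G is not a tree and its treewidth is at least 2. The upper and lower bounds meet at 2, so that is the treewidth.

2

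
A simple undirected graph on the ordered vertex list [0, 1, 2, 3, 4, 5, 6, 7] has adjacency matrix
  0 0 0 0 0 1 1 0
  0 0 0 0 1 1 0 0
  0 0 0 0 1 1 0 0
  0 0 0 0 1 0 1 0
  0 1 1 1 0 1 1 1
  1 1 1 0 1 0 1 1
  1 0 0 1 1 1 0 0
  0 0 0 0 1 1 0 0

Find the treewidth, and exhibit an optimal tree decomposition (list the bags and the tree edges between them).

Treewidth 2.
One such decomposition:
Bags: B1 = {3, 4, 6}  B2 = {4, 5, 6}  B3 = {0, 5, 6}  B4 = {2, 4, 5}  B5 = {1, 4, 5}  B6 = {4, 5, 7}
Tree: B1–B2, B2–B3, B2–B4, B2–B5, B4–B6

Each bag holds 3 vertices, so the decomposition has width 2, which upper-bounds the treewidth. Conversely, {0, 5, 6} is a clique of size 3, and the vertices of any clique must share a bag in every tree decomposition; so some bag has ≥ 3 vertices and tw(G) ≥ 2. Hence tw(G) = 2 exactly.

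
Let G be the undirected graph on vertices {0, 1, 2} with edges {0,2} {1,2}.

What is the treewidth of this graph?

1

A width-1 tree decomposition is:
Bags: B1 = {0, 2}  B2 = {1, 2}
Tree: B1–B2
Each bag holds 2 vertices, so the decomposition has width 1, which upper-bounds the treewidth. Any graph with an edge has treewidth ≥ 1, and G has the edge 0–2. Therefore the treewidth is 1.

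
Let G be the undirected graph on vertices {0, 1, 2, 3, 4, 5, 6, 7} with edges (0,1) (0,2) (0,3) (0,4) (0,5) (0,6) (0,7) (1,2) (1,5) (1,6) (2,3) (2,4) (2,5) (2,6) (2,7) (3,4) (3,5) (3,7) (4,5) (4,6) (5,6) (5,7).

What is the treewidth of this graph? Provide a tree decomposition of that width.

The largest bag has 5 vertices, giving width 4; this decomposition certifies tw(G) ≤ 4. Conversely, {0, 1, 2, 5, 6} is a clique of size 5, and the vertices of any clique must share a bag in every tree decomposition; so some bag has ≥ 5 vertices and tw(G) ≥ 4. Combining the bounds, tw(G) = 4.

Treewidth 4.
One such decomposition:
Bags: B1 = {0, 2, 3, 4, 5}  B2 = {0, 2, 4, 5, 6}  B3 = {0, 2, 3, 5, 7}  B4 = {0, 1, 2, 5, 6}
Tree: B1–B2, B1–B3, B2–B4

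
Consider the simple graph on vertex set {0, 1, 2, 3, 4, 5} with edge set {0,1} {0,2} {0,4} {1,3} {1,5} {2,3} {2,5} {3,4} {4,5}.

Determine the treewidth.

3

A width-3 tree decomposition is:
Bags: B1 = {0, 1, 2, 4}  B2 = {1, 2, 3, 4}  B3 = {1, 2, 4, 5}
Tree: B1–B2, B2–B3
Each bag holds 4 vertices, so the decomposition has width 3, which upper-bounds the treewidth. For the lower bound: the 4 vertex sets {0,1}, {2,3}, {4}, {5} are disjoint, each induces a connected subgraph, and every pair is joined by at least one edge of G. Contracting each set to a single vertex therefore yields K_{4} as a minor, and since treewidth is minor-monotone, tw(G) ≥ tw(K_{4}) = 3. The upper and lower bounds meet at 3, so that is the treewidth.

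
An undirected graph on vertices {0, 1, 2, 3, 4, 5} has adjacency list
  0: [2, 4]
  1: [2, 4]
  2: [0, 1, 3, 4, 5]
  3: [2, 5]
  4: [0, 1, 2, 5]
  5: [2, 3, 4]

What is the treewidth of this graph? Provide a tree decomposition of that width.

Every bag has size at most 3, so the width is 3 − 1 = 2 and tw(G) ≤ 2. For the lower bound, the 3 vertices {2, 3, 5} are pairwise adjacent, and any tree decomposition puts a clique entirely inside one bag — forcing width ≥ 2. Combining the bounds, tw(G) = 2.

Treewidth 2.
One such decomposition:
Bags: B1 = {0, 2, 4}  B2 = {2, 4, 5}  B3 = {1, 2, 4}  B4 = {2, 3, 5}
Tree: B1–B2, B1–B3, B2–B4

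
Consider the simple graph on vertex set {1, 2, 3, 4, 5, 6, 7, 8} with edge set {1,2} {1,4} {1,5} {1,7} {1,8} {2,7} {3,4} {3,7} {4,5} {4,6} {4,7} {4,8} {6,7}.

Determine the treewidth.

A width-2 tree decomposition is:
Bags: B1 = {1, 4, 7}  B2 = {1, 4, 5}  B3 = {1, 4, 8}  B4 = {1, 2, 7}  B5 = {3, 4, 7}  B6 = {4, 6, 7}
Tree: B1–B2, B2–B3, B1–B4, B1–B5, B1–B6
The largest bag has 3 vertices, giving width 2; this decomposition certifies tw(G) ≤ 2. For the lower bound, the 3 vertices {1, 2, 7} are pairwise adjacent, and any tree decomposition puts a clique entirely inside one bag — forcing width ≥ 2. The upper and lower bounds meet at 2, so that is the treewidth.

2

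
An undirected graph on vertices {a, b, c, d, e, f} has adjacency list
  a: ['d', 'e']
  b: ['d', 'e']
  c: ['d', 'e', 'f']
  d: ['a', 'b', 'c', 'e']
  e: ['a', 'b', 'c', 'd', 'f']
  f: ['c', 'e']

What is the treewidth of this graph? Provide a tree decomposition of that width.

Treewidth 2.
One optimal decomposition is:
Bags: B1 = {b, d, e}  B2 = {c, d, e}  B3 = {a, d, e}  B4 = {c, e, f}
Tree: B1–B2, B2–B3, B2–B4

Each bag holds 3 vertices, so the decomposition has width 2, which upper-bounds the treewidth. On the other hand G contains the 3-clique {c, d, e}. A clique must lie in a single bag of any decomposition, so no decomposition can have width below 2. Hence tw(G) = 2 exactly.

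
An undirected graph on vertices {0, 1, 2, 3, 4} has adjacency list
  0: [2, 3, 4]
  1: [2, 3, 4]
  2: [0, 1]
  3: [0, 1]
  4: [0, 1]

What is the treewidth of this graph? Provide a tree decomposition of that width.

The largest bag has 3 vertices, giving width 2; this decomposition certifies tw(G) ≤ 2. For the lower bound, G contains the cycle 2–1–4–0–2, so G is not a forest; only forests have treewidth ≤ 1, hence tw(G) ≥ 2. Combining the bounds, tw(G) = 2.

Treewidth 2.
Bags: B1 = {0, 1, 2}  B2 = {0, 1, 4}  B3 = {0, 1, 3}
Tree: B1–B2, B2–B3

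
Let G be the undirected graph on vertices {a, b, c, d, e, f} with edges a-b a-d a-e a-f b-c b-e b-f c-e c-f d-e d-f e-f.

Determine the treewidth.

A width-3 tree decomposition is:
Bags: B1 = {a, b, e, f}  B2 = {b, c, e, f}  B3 = {a, d, e, f}
Tree: B1–B2, B1–B3
Every bag has size at most 4, so the width is 4 − 1 = 3 and tw(G) ≤ 3. Conversely, {b, c, e, f} is a clique of size 4, and the vertices of any clique must share a bag in every tree decomposition; so some bag has ≥ 4 vertices and tw(G) ≥ 3. Hence tw(G) = 3 exactly.

3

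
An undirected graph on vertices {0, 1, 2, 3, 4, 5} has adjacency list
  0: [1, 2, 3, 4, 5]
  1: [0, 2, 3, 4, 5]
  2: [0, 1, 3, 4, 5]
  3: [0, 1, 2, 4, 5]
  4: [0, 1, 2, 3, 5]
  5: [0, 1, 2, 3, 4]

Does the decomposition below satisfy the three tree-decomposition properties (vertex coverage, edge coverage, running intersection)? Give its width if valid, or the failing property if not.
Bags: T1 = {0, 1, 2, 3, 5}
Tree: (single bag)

No — vertex 4 appears in no bag.

A tree decomposition must satisfy three properties: every vertex lies in some bag; for every edge, both endpoints lie together in some bag; and for every vertex, the bags containing it form a connected subtree. Here vertex 4 appears in no bag, so the decomposition is invalid.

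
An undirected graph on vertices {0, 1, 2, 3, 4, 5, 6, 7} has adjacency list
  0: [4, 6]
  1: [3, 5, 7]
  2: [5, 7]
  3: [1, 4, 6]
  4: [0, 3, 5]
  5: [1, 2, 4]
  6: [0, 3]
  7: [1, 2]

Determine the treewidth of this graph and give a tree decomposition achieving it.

The largest bag has 3 vertices, giving width 2; this decomposition certifies tw(G) ≤ 2. Since 0–6–3–4–0 is a cycle in G, G is not acyclic. Forests are exactly the graphs of treewidth ≤ 1, so tw(G) ≥ 2. The upper and lower bounds meet at 2, so that is the treewidth.

Treewidth 2.
One optimal decomposition is:
Bags: B1 = {0, 4, 6}  B2 = {3, 4, 6}  B3 = {3, 4, 5}  B4 = {1, 3, 5}  B5 = {1, 2, 5}  B6 = {1, 2, 7}
Tree: B1–B2, B2–B3, B3–B4, B4–B5, B5–B6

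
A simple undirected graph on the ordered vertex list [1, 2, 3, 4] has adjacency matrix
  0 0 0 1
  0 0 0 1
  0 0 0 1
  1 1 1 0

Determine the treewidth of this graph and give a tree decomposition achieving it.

Treewidth 1.
Bags: B1 = {1, 4}  B2 = {3, 4}  B3 = {2, 4}
Tree: B1–B2, B1–B3

Each bag holds 2 vertices, so the decomposition has width 1, which upper-bounds the treewidth. Any graph with an edge has treewidth ≥ 1, and G has the edge 4–1. Combining the bounds, tw(G) = 1.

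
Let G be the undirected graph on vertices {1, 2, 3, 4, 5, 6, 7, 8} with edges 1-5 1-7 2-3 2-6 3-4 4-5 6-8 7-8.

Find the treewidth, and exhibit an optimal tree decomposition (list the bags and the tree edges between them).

Treewidth 2.
Bags: B1 = {1, 5, 7}  B2 = {4, 5, 7}  B3 = {3, 4, 7}  B4 = {2, 3, 7}  B5 = {2, 6, 7}  B6 = {6, 7, 8}
Tree: B1–B2, B2–B3, B3–B4, B4–B5, B5–B6

Every bag has size at most 3, so the width is 3 − 1 = 2 and tw(G) ≤ 2. The edges 7–1–5–4–3–2–6–8–7 form a cycle, so G is not a tree and its treewidth is at least 2. Therefore the treewidth is 2.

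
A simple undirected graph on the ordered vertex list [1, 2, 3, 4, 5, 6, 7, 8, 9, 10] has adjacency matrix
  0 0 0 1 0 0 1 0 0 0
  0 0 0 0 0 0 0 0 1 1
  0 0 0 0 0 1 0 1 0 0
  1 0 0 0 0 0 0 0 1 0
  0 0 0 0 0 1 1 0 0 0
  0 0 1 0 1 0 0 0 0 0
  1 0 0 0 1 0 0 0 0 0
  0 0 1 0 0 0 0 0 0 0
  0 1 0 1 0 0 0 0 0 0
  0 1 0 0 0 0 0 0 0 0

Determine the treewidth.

1

A width-1 tree decomposition is:
Bags: B1 = {3, 8}  B2 = {3, 6}  B3 = {5, 6}  B4 = {5, 7}  B5 = {1, 7}  B6 = {1, 4}  B7 = {4, 9}  B8 = {2, 9}  B9 = {2, 10}
Tree: B1–B2, B2–B3, B3–B4, B4–B5, B5–B6, B6–B7, B7–B8, B8–B9
Each bag holds 2 vertices, so the decomposition has width 1, which upper-bounds the treewidth. G has an edge, so its treewidth is at least 1. Therefore the treewidth is 1.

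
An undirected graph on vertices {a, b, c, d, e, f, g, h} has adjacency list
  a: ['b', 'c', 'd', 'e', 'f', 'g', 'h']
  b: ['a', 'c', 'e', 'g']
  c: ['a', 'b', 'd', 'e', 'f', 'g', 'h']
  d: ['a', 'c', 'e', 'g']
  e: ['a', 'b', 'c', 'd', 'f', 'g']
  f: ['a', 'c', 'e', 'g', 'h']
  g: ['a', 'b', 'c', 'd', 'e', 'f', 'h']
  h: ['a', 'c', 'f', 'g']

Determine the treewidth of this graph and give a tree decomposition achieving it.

Each bag holds 5 vertices, so the decomposition has width 4, which upper-bounds the treewidth. Conversely, {a, c, d, e, g} is a clique of size 5, and the vertices of any clique must share a bag in every tree decomposition; so some bag has ≥ 5 vertices and tw(G) ≥ 4. Combining the bounds, tw(G) = 4.

Treewidth 4.
Bags: B1 = {a, c, d, e, g}  B2 = {a, c, e, f, g}  B3 = {a, b, c, e, g}  B4 = {a, c, f, g, h}
Tree: B1–B2, B2–B3, B2–B4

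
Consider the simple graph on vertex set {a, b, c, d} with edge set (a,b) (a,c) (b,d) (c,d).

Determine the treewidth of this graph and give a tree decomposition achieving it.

Every bag has size at most 3, so the width is 3 − 1 = 2 and tw(G) ≤ 2. For the lower bound, G contains the cycle c–a–b–d–c, so G is not a forest; only forests have treewidth ≤ 1, hence tw(G) ≥ 2. The upper and lower bounds meet at 2, so that is the treewidth.

Treewidth 2.
One such decomposition:
Bags: B1 = {a, b, c}  B2 = {b, c, d}
Tree: B1–B2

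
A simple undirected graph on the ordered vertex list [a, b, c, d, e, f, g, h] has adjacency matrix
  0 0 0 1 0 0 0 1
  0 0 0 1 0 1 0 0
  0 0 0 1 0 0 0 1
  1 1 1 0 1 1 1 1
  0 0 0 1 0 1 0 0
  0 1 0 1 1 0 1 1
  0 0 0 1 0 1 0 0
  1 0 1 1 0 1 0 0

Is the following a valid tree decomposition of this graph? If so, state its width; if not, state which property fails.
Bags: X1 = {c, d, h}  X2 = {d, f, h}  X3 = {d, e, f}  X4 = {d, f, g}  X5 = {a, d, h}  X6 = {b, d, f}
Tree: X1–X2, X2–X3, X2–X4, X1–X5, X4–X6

Yes; width 2.

Checking the three conditions: (i) the bags cover all of {a, b, c, d, e, f, g, h}; (ii) for each edge, some bag contains both endpoints; (iii) the bags containing any fixed vertex form a subtree. All hold, so the decomposition is valid with width 3 − 1 = 2.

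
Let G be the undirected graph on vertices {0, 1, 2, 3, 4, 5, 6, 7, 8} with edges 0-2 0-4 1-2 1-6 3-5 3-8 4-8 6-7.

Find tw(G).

1

A width-1 tree decomposition is:
Bags: B1 = {6, 7}  B2 = {1, 6}  B3 = {1, 2}  B4 = {0, 2}  B5 = {0, 4}  B6 = {4, 8}  B7 = {3, 8}  B8 = {3, 5}
Tree: B1–B2, B2–B3, B3–B4, B4–B5, B5–B6, B6–B7, B7–B8
Every bag has size at most 2, so the width is 2 − 1 = 1 and tw(G) ≤ 1. G has an edge, so its treewidth is at least 1. Therefore the treewidth is 1.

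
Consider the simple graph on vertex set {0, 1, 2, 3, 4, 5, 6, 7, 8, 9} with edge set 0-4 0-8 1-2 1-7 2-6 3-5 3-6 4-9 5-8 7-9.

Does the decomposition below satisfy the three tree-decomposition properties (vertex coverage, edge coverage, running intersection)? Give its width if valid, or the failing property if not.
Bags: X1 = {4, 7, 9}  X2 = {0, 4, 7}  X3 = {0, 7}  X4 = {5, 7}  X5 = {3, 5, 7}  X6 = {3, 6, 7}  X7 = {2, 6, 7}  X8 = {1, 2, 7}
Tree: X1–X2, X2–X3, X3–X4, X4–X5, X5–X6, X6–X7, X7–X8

A tree decomposition must satisfy three properties: every vertex lies in some bag; for every edge, both endpoints lie together in some bag; and for every vertex, the bags containing it form a connected subtree. Here vertex 8 appears in no bag, so the decomposition is invalid.

No — vertex 8 appears in no bag.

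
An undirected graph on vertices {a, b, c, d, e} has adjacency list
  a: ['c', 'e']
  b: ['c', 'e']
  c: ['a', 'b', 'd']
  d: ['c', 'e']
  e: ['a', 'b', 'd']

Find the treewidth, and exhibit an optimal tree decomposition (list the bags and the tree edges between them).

Every bag has size at most 3, so the width is 3 − 1 = 2 and tw(G) ≤ 2. Since b–c–a–e–b is a cycle in G, G is not acyclic. Forests are exactly the graphs of treewidth ≤ 1, so tw(G) ≥ 2. Hence tw(G) = 2 exactly.

Treewidth 2.
One such decomposition:
Bags: B1 = {b, c, e}  B2 = {a, c, e}  B3 = {c, d, e}
Tree: B1–B2, B2–B3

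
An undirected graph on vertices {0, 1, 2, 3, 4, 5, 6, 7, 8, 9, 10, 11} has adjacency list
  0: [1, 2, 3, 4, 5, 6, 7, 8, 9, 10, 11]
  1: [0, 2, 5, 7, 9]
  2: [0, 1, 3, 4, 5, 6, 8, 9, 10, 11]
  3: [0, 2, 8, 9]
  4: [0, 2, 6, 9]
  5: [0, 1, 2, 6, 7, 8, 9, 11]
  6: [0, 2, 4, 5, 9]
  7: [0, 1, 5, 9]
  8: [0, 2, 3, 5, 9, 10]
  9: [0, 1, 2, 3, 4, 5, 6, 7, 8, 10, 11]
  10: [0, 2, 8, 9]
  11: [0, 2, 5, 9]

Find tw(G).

4

A width-4 tree decomposition is:
Bags: B1 = {0, 1, 5, 7, 9}  B2 = {0, 1, 2, 5, 9}  B3 = {0, 2, 5, 8, 9}  B4 = {0, 2, 8, 9, 10}  B5 = {0, 2, 5, 6, 9}  B6 = {0, 2, 3, 8, 9}  B7 = {0, 2, 5, 9, 11}  B8 = {0, 2, 4, 6, 9}
Tree: B1–B2, B2–B3, B3–B4, B2–B5, B4–B6, B5–B7, B5–B8
Every bag has size at most 5, so the width is 5 − 1 = 4 and tw(G) ≤ 4. On the other hand G contains the 5-clique {0, 2, 8, 9, 10}. A clique must lie in a single bag of any decomposition, so no decomposition can have width below 4. The upper and lower bounds meet at 4, so that is the treewidth.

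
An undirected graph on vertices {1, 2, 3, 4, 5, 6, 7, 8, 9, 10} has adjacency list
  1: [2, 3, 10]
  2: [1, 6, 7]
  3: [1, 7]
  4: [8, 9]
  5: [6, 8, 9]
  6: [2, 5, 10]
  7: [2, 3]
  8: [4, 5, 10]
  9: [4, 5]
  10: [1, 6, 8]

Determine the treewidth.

2

A width-2 tree decomposition is:
Bags: B1 = {2, 3, 7}  B2 = {1, 2, 3}  B3 = {1, 2, 6}  B4 = {1, 6, 10}  B5 = {5, 6, 10}  B6 = {5, 8, 10}  B7 = {5, 8, 9}  B8 = {4, 8, 9}
Tree: B1–B2, B2–B3, B3–B4, B4–B5, B5–B6, B6–B7, B7–B8
The largest bag has 3 vertices, giving width 2; this decomposition certifies tw(G) ≤ 2. Since 7–3–1–2–7 is a cycle in G, G is not acyclic. Forests are exactly the graphs of treewidth ≤ 1, so tw(G) ≥ 2. Therefore the treewidth is 2.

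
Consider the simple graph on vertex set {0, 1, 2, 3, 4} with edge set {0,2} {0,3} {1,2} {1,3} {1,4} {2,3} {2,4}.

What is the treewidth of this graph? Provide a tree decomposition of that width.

Every bag has size at most 3, so the width is 3 − 1 = 2 and tw(G) ≤ 2. On the other hand G contains the 3-clique {0, 2, 3}. A clique must lie in a single bag of any decomposition, so no decomposition can have width below 2. Therefore the treewidth is 2.

Treewidth 2.
One optimal decomposition is:
Bags: B1 = {0, 2, 3}  B2 = {1, 2, 3}  B3 = {1, 2, 4}
Tree: B1–B2, B2–B3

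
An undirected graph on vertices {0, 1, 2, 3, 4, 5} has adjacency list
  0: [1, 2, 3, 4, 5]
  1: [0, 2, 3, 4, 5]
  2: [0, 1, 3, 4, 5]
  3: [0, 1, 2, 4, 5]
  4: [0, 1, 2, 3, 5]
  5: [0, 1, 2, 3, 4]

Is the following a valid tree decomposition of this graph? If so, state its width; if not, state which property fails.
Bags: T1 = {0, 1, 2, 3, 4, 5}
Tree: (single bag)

Yes; width 5.

Vertex coverage: the bags together contain {0, 1, 2, 3, 4, 5}, the full vertex set. Edge coverage: each edge of G has both endpoints in at least one bag. Running intersection: for every vertex, the bags containing it form a connected subtree. All three properties hold, so this is a valid tree decomposition of width max|bag| − 1 = 5, and hence tw(G) ≤ 5.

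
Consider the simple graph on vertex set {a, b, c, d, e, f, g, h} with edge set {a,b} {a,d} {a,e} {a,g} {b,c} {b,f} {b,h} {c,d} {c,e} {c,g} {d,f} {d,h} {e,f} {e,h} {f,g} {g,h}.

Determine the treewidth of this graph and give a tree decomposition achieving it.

Each bag holds 5 vertices, so the decomposition has width 4, which upper-bounds the treewidth. For the lower bound: the 5 vertex sets {c,e}, {g,h}, {b,f}, {a}, {d} are disjoint, each induces a connected subgraph, and every pair is joined by at least one edge of G. Contracting each set to a single vertex therefore yields K_{5} as a minor, and since treewidth is minor-monotone, tw(G) ≥ tw(K_{5}) = 4. The upper and lower bounds meet at 4, so that is the treewidth.

Treewidth 4.
One optimal decomposition is:
Bags: B1 = {a, c, e, f, h}  B2 = {a, c, f, g, h}  B3 = {a, b, c, f, h}  B4 = {a, c, d, f, h}
Tree: B1–B2, B2–B3, B3–B4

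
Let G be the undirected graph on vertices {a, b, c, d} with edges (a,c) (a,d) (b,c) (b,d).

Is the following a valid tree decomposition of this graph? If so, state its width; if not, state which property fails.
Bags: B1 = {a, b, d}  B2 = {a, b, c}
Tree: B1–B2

Yes; width 2.

Vertex coverage: the bags together contain {a, b, c, d}, the full vertex set. Edge coverage: each edge of G has both endpoints in at least one bag. Running intersection: for every vertex, the bags containing it form a connected subtree. All three properties hold, so this is a valid tree decomposition of width max|bag| − 1 = 2, and hence tw(G) ≤ 2.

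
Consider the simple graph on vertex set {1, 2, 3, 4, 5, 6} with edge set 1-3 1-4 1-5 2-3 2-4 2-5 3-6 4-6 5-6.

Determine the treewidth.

A width-3 tree decomposition is:
Bags: B1 = {1, 2, 5, 6}  B2 = {1, 2, 3, 6}  B3 = {1, 2, 4, 6}
Tree: B1–B2, B2–B3
The largest bag has 4 vertices, giving width 3; this decomposition certifies tw(G) ≤ 3. For the lower bound: the 4 vertex sets {1,5}, {2,3}, {6}, {4} are disjoint, each induces a connected subgraph, and every pair is joined by at least one edge of G. Contracting each set to a single vertex therefore yields K_{4} as a minor, and since treewidth is minor-monotone, tw(G) ≥ tw(K_{4}) = 3. Combining the bounds, tw(G) = 3.

3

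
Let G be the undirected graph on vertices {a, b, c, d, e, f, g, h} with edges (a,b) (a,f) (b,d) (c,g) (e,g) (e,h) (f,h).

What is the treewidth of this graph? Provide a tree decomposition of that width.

The largest bag has 2 vertices, giving width 1; this decomposition certifies tw(G) ≤ 1. Any graph with an edge has treewidth ≥ 1, and G has the edge c–g. Combining the bounds, tw(G) = 1.

Treewidth 1.
One such decomposition:
Bags: B1 = {c, g}  B2 = {e, g}  B3 = {e, h}  B4 = {f, h}  B5 = {a, f}  B6 = {a, b}  B7 = {b, d}
Tree: B1–B2, B2–B3, B3–B4, B4–B5, B5–B6, B6–B7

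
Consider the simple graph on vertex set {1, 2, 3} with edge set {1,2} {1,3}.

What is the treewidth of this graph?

A width-1 tree decomposition is:
Bags: B1 = {1, 2}  B2 = {1, 3}
Tree: B1–B2
Every bag has size at most 2, so the width is 2 − 1 = 1 and tw(G) ≤ 1. Any graph with an edge has treewidth ≥ 1, and G has the edge 1–2. Hence tw(G) = 1 exactly.

1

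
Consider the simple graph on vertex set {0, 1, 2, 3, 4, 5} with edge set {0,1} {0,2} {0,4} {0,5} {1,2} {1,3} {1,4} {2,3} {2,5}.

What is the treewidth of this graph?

2

A width-2 tree decomposition is:
Bags: B1 = {1, 2, 3}  B2 = {0, 1, 2}  B3 = {0, 2, 5}  B4 = {0, 1, 4}
Tree: B1–B2, B2–B3, B2–B4
Each bag holds 3 vertices, so the decomposition has width 2, which upper-bounds the treewidth. For the lower bound, the 3 vertices {0, 1, 2} are pairwise adjacent, and any tree decomposition puts a clique entirely inside one bag — forcing width ≥ 2. The upper and lower bounds meet at 2, so that is the treewidth.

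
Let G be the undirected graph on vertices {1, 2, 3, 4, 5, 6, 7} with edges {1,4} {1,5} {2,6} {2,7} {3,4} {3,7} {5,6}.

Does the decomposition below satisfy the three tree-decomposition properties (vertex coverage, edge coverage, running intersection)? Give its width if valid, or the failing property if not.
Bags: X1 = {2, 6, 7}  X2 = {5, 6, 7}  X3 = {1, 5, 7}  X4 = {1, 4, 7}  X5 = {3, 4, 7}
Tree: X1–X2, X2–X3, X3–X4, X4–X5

Yes; width 2.

Vertex coverage: the bags together contain {1, 2, 3, 4, 5, 6, 7}, the full vertex set. Edge coverage: each edge of G has both endpoints in at least one bag. Running intersection: for every vertex, the bags containing it form a connected subtree. All three properties hold, so this is a valid tree decomposition of width max|bag| − 1 = 2, and hence tw(G) ≤ 2.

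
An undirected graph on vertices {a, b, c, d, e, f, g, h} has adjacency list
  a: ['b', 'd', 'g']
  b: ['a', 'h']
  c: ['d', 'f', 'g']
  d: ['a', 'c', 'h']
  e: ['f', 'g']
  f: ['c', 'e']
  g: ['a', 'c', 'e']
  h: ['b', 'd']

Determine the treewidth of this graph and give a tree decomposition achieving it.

Treewidth 2.
One optimal decomposition is:
Bags: B1 = {e, f, g}  B2 = {c, f, g}  B3 = {a, c, g}  B4 = {a, c, d}  B5 = {a, b, d}  B6 = {b, d, h}
Tree: B1–B2, B2–B3, B3–B4, B4–B5, B5–B6

Every bag has size at most 3, so the width is 3 − 1 = 2 and tw(G) ≤ 2. The edges e–f–c–g–e form a cycle, so G is not a tree and its treewidth is at least 2. The upper and lower bounds meet at 2, so that is the treewidth.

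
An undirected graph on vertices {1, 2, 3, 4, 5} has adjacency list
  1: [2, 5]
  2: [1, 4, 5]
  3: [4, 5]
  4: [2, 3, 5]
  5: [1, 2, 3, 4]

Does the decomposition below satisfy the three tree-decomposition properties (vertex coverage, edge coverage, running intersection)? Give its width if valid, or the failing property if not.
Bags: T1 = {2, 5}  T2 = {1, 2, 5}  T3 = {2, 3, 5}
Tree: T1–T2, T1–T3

No — vertex 4 appears in no bag.

A tree decomposition must satisfy three properties: every vertex lies in some bag; for every edge, both endpoints lie together in some bag; and for every vertex, the bags containing it form a connected subtree. Here vertex 4 appears in no bag, so the decomposition is invalid.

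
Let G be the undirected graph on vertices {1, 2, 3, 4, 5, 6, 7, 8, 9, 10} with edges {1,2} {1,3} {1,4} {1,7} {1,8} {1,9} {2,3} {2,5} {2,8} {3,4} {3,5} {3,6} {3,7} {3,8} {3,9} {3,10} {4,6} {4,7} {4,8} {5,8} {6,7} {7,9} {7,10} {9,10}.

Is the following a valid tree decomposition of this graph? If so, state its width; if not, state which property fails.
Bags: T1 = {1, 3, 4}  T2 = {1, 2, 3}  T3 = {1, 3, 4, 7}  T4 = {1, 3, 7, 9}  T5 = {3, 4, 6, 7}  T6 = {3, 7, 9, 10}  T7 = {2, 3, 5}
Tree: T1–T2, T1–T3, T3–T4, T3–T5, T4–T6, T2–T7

A tree decomposition must satisfy three properties: every vertex lies in some bag; for every edge, both endpoints lie together in some bag; and for every vertex, the bags containing it form a connected subtree. Here vertex 8 appears in no bag, so the decomposition is invalid.

No — vertex 8 appears in no bag.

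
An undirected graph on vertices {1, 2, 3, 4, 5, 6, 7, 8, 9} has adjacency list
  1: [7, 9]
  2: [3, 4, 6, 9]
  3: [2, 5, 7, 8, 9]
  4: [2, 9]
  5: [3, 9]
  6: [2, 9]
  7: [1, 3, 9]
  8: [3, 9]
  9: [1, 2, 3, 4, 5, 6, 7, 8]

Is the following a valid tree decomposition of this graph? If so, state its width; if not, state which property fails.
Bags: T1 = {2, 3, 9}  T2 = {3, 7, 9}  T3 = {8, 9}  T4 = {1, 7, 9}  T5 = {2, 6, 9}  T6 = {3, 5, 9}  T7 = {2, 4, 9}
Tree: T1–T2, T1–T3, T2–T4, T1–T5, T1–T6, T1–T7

No — edge (3,8) lies in no bag.

A tree decomposition must satisfy three properties: every vertex lies in some bag; for every edge, both endpoints lie together in some bag; and for every vertex, the bags containing it form a connected subtree. Here edge (3,8) lies in no bag, so the decomposition is invalid.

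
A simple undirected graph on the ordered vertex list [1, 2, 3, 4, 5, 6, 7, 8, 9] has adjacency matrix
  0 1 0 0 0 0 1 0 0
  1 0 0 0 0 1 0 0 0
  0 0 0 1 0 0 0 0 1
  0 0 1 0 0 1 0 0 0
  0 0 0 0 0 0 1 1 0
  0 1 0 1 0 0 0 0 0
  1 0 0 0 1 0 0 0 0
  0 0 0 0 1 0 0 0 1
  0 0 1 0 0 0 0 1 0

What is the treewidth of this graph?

A width-2 tree decomposition is:
Bags: B1 = {5, 8, 9}  B2 = {3, 5, 9}  B3 = {3, 4, 5}  B4 = {4, 5, 6}  B5 = {2, 5, 6}  B6 = {1, 2, 5}  B7 = {1, 5, 7}
Tree: B1–B2, B2–B3, B3–B4, B4–B5, B5–B6, B6–B7
Each bag holds 3 vertices, so the decomposition has width 2, which upper-bounds the treewidth. For the lower bound, G contains the cycle 5–8–9–3–4–6–2–1–7–5, so G is not a forest; only forests have treewidth ≤ 1, hence tw(G) ≥ 2. Hence tw(G) = 2 exactly.

2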